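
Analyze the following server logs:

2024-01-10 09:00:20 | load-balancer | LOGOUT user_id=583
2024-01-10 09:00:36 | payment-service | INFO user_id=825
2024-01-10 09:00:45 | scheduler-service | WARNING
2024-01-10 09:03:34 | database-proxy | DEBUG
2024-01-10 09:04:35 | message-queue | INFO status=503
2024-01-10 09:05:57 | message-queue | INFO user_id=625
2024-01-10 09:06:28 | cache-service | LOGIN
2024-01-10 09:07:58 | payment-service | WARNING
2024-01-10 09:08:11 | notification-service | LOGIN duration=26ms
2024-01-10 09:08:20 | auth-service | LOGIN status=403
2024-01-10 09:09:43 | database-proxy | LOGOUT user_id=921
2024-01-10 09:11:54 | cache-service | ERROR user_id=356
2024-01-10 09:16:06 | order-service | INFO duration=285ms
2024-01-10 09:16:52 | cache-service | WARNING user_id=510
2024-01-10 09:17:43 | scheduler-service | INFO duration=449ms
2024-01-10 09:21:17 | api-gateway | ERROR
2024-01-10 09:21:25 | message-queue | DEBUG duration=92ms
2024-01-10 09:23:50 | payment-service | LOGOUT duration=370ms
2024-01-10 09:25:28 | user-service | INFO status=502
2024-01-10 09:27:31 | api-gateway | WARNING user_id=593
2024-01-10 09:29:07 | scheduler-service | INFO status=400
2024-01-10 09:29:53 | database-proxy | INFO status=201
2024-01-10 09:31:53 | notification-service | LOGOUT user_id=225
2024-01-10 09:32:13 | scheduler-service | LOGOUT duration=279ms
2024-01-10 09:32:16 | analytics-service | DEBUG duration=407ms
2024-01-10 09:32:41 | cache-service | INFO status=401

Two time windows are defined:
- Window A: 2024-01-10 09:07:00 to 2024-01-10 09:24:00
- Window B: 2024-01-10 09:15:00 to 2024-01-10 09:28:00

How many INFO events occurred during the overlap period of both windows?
2

To find overlap events:

1. Window A: 2024-01-10 09:07:00 to 2024-01-10 09:24:00
2. Window B: 2024-01-10 09:15:00 to 2024-01-10 09:28:00
3. Overlap period: 2024-01-10 09:15:00 to 2024-01-10 09:24:00
4. Count INFO events in overlap: 2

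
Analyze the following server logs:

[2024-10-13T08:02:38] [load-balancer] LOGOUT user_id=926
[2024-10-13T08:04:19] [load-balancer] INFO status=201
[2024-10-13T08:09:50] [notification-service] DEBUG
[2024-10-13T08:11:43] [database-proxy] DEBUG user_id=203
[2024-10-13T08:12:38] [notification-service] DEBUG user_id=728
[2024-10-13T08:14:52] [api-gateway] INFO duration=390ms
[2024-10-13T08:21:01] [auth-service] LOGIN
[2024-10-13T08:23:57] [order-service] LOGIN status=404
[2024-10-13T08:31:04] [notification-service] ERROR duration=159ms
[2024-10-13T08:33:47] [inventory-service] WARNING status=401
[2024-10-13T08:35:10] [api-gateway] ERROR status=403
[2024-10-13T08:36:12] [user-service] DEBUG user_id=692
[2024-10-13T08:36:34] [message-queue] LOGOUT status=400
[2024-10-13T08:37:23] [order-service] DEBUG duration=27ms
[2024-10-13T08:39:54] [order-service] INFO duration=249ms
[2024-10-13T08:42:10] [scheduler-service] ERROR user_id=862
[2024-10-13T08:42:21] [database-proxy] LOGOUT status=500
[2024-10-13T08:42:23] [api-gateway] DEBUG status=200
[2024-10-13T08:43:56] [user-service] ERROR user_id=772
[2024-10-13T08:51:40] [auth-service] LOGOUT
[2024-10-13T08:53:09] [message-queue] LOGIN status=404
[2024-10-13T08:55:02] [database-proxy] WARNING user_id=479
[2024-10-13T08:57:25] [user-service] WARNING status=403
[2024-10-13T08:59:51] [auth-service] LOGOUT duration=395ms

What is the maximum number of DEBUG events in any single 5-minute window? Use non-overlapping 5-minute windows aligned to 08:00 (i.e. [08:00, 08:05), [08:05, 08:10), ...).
2

To find the burst window:

1. Divide the log period into non-overlapping 5-minute windows starting at 08:00
2. Count DEBUG events in each window
3. Find the window with maximum count
4. Maximum events in a window: 2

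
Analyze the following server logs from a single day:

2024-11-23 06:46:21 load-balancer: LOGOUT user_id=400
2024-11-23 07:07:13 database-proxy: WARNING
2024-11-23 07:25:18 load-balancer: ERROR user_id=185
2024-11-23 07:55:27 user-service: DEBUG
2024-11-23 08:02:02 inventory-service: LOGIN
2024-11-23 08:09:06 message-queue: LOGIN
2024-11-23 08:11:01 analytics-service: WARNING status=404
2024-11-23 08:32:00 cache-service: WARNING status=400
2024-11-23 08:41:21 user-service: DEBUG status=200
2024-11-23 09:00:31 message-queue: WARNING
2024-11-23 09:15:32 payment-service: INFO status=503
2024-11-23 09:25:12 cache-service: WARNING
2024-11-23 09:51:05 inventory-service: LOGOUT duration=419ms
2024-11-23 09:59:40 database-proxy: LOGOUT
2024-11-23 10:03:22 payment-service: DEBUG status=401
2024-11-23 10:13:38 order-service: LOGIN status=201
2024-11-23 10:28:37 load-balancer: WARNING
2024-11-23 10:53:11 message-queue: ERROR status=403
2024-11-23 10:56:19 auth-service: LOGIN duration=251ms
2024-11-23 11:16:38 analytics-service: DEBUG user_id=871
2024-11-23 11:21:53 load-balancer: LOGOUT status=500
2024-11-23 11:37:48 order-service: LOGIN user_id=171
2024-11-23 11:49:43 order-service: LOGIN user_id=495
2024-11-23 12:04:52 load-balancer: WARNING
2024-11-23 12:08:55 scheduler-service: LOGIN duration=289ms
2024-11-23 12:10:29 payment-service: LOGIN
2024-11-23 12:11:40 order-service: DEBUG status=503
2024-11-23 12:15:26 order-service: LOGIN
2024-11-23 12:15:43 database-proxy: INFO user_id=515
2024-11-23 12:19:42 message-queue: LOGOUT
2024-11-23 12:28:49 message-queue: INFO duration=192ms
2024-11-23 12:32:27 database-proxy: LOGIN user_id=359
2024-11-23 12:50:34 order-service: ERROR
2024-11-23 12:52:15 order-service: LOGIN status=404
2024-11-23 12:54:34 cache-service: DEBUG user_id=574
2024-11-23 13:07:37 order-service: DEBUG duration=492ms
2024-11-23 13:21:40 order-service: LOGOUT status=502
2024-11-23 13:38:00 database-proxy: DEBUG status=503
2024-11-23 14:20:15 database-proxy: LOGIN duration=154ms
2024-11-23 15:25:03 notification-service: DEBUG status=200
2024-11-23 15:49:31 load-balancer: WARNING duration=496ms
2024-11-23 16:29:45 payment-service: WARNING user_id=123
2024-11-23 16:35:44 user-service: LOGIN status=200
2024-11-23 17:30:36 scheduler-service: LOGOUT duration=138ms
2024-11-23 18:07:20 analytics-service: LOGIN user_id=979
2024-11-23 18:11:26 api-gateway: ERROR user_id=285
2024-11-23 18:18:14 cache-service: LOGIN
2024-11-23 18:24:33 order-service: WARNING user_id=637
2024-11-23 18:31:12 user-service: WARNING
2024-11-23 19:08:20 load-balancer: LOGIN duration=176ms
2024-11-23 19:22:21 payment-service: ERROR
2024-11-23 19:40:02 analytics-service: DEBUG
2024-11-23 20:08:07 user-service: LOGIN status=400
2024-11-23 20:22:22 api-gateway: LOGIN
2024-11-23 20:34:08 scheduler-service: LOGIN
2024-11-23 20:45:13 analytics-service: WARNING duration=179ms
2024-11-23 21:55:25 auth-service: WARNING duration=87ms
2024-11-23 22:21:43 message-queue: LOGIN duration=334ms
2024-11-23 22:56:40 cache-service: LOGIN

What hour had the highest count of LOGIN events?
12

To find the peak hour:

1. Group all LOGIN events by hour
2. Count events in each hour
3. Find hour with maximum count
4. Peak hour: 12 (with 5 events)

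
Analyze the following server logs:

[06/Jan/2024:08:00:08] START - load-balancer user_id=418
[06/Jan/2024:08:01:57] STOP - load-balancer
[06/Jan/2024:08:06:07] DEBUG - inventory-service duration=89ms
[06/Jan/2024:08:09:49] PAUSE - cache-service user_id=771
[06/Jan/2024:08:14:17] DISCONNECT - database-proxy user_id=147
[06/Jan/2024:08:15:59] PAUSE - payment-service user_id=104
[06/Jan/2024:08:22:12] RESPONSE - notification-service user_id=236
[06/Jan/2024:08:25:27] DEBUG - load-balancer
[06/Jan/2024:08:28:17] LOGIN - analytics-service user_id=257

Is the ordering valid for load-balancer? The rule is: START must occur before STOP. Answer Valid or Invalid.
Valid

To validate ordering:

1. Required order: START → STOP
2. Rule: START must occur before STOP
3. Check actual order of events for load-balancer
4. Result: Valid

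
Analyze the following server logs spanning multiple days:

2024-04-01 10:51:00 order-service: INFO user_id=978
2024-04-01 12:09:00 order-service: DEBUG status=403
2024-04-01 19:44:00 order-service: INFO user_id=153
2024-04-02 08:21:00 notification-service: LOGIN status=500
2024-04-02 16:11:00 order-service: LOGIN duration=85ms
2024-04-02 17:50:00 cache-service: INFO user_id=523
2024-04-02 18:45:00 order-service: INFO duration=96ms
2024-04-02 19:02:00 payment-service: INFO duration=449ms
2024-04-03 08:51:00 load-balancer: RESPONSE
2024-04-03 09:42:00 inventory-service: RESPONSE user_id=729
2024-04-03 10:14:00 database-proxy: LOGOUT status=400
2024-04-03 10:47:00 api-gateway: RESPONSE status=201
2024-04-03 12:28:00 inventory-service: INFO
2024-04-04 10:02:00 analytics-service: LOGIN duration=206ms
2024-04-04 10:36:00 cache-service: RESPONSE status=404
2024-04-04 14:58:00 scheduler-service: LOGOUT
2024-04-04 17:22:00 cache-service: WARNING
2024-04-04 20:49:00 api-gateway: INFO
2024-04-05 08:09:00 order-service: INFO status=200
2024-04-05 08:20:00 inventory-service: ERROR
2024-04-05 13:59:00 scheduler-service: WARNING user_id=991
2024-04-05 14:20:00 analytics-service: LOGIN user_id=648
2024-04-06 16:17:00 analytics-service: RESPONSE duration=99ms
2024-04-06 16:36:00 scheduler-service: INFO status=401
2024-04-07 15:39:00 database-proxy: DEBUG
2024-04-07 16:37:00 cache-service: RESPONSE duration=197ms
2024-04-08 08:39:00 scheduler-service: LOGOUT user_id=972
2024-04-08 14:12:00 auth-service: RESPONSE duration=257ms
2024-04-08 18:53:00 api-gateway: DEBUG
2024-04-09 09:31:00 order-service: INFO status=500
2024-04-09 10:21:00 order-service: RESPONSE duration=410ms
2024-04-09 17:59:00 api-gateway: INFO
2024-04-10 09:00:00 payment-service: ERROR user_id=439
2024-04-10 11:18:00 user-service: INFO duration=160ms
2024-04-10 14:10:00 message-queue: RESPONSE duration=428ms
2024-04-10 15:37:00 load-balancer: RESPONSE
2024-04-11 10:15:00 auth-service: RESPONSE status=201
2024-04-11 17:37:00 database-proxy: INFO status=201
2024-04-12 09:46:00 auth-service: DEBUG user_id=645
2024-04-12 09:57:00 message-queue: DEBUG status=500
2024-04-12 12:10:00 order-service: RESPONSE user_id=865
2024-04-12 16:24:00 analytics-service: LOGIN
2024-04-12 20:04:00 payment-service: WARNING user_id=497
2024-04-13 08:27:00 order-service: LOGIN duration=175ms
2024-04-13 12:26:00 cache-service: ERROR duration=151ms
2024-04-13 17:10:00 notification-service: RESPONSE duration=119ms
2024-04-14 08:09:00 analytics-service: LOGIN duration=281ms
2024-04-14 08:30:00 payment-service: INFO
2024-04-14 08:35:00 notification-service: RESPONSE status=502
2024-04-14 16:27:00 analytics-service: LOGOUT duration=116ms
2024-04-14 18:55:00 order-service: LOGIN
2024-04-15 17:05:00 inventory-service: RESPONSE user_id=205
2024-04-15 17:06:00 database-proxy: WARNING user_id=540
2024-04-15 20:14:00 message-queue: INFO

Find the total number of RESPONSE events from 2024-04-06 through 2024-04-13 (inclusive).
9

To filter by date range:

1. Date range: 2024-04-06 through 2024-04-13, both dates inclusive
2. Filter for RESPONSE events whose date falls in this range
3. Count matching events: 9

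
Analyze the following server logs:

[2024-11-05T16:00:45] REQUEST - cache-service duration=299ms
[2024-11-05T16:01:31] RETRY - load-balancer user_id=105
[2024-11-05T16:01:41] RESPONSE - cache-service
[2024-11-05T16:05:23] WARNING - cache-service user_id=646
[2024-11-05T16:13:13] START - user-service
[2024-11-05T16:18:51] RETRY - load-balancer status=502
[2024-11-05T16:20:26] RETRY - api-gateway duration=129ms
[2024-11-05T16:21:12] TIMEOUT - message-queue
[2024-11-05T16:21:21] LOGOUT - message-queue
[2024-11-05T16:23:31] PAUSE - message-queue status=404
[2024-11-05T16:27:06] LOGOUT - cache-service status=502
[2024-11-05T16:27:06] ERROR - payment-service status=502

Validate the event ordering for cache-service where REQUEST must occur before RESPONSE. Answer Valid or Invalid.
Valid

To validate ordering:

1. Required order: REQUEST → RESPONSE
2. Rule: REQUEST must occur before RESPONSE
3. Check actual order of events for cache-service
4. Result: Valid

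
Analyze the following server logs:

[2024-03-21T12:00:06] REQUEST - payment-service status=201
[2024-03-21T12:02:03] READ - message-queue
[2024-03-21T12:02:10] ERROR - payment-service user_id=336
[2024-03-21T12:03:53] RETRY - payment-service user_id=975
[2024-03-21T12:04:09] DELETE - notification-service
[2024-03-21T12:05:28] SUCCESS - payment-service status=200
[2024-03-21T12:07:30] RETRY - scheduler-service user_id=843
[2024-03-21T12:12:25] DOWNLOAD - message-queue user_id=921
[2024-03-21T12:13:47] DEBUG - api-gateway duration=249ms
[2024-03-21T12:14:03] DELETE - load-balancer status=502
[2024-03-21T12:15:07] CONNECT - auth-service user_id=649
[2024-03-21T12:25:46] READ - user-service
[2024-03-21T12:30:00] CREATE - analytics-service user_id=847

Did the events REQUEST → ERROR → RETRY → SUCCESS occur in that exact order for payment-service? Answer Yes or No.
Yes

To verify sequence order:

1. Find all events in sequence REQUEST → ERROR → RETRY → SUCCESS for payment-service
2. Extract their timestamps
3. Check if timestamps are in ascending order
4. Result: Yes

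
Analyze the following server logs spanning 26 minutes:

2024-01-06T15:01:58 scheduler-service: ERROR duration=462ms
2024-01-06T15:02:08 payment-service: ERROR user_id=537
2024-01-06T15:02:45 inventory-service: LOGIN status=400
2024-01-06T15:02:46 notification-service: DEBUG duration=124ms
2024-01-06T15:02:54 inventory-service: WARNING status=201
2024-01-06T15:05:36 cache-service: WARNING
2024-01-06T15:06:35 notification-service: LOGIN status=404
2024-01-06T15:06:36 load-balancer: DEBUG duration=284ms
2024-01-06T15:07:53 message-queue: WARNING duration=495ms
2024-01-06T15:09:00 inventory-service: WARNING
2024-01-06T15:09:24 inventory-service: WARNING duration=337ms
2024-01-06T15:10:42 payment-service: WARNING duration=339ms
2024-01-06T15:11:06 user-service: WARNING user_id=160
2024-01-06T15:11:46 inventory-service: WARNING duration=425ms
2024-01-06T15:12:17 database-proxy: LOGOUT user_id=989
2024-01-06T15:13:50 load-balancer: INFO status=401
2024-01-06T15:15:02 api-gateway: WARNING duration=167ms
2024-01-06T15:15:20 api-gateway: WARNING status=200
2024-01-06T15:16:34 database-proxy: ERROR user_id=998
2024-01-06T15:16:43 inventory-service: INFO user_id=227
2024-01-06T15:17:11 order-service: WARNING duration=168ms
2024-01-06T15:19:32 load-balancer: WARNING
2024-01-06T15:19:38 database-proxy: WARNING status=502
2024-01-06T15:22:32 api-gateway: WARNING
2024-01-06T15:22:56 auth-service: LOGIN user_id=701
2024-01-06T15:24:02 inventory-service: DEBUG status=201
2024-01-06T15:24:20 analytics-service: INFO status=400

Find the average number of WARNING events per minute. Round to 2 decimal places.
0.54

To calculate the rate:

1. Count total WARNING events: 14
2. Total time period: 26 minutes
3. Rate = 14 / 26 = 0.54 events per minute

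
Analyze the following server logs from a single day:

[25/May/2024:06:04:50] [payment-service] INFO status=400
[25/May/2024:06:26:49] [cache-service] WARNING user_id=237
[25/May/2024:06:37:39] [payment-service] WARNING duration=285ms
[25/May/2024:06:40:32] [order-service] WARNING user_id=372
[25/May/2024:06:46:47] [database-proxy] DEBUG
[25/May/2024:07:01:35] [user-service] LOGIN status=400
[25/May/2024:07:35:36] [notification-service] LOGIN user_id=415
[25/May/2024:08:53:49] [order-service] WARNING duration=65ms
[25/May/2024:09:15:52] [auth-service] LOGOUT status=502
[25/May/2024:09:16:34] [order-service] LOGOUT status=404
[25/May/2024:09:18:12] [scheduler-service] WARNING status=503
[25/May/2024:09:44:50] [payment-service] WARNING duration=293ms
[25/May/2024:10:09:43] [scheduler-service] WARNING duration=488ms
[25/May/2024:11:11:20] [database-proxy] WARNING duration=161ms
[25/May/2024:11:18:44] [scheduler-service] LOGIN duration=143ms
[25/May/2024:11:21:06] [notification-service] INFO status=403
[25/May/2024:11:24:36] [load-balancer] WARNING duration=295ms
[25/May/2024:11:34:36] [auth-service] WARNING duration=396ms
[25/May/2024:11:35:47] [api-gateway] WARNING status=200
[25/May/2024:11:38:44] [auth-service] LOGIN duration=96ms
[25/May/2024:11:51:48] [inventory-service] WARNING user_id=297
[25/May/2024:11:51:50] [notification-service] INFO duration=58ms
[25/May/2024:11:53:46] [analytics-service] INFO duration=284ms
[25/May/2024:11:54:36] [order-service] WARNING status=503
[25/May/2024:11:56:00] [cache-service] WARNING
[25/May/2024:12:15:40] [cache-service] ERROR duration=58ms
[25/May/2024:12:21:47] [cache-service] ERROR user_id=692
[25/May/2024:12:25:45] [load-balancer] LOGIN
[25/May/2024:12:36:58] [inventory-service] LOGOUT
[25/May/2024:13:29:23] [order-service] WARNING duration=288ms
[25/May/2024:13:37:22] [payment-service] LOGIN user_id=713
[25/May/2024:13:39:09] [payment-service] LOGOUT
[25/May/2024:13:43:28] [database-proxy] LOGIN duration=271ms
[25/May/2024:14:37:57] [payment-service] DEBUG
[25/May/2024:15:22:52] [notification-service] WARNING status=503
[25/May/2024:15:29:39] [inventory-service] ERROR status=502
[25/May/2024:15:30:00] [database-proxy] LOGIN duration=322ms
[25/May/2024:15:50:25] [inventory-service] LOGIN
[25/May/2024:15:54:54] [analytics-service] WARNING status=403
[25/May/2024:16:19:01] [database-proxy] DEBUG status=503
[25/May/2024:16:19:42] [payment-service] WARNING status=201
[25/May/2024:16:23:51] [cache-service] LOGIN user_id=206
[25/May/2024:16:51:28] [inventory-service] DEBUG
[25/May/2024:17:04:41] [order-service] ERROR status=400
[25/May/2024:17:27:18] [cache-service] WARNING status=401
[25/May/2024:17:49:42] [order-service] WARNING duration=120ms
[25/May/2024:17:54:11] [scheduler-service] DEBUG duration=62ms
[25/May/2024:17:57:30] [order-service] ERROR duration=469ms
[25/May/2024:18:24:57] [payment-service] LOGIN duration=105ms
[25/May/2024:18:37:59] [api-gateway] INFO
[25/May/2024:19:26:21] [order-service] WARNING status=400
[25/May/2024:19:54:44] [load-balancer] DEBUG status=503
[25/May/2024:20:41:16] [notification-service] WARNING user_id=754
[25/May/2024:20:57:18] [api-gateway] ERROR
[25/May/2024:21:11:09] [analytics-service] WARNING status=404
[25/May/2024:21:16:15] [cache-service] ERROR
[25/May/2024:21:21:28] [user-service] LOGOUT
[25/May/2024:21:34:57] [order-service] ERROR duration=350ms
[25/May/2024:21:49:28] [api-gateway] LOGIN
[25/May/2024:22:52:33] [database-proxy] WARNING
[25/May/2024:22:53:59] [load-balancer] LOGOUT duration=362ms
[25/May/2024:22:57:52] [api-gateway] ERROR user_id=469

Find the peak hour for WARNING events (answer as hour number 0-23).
11

To find the peak hour:

1. Group all WARNING events by hour
2. Count events in each hour
3. Find hour with maximum count
4. Peak hour: 11 (with 7 events)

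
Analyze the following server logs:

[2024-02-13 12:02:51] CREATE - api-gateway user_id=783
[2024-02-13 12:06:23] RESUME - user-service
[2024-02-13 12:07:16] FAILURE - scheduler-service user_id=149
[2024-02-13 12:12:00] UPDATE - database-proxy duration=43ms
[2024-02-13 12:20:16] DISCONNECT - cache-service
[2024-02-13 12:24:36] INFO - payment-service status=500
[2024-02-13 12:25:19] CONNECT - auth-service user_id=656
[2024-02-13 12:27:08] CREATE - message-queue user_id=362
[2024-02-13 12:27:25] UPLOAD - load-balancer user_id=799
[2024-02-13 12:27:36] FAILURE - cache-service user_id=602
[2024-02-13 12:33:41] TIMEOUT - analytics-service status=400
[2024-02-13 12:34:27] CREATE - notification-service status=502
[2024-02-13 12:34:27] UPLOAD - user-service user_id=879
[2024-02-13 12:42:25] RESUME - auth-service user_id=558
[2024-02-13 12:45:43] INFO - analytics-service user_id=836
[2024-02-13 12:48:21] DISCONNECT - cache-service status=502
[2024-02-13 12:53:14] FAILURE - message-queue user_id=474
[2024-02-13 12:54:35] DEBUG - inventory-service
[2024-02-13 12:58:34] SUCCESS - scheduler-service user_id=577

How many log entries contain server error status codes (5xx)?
3

To find matching entries:

1. Pattern to match: server error status codes (5xx)
2. Scan each log entry for the pattern
3. Count matches: 3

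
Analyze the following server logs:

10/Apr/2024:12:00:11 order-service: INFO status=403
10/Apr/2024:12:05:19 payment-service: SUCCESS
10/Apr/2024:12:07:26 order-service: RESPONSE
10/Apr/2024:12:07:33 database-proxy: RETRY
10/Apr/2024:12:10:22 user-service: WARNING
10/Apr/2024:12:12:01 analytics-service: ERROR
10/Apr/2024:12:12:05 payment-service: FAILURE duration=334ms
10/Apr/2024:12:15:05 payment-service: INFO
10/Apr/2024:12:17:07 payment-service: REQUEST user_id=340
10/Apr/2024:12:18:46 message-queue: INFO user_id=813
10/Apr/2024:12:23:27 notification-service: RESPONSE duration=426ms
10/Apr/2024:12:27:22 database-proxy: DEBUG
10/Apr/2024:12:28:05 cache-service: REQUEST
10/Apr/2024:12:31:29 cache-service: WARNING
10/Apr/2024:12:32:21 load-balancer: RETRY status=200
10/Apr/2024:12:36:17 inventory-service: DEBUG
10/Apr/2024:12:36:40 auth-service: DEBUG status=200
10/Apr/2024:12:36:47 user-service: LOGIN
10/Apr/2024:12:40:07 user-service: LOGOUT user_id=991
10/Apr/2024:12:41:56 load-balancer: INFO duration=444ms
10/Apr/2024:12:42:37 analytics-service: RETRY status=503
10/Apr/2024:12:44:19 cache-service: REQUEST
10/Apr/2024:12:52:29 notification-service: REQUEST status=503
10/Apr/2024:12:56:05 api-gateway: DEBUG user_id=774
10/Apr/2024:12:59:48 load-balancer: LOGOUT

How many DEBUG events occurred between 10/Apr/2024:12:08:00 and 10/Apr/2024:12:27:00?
0

To count events in the time window:

1. Window boundaries: 10/Apr/2024:12:08:00 to 10/Apr/2024:12:27:00
2. Filter for DEBUG events within this window
3. Count matching events: 0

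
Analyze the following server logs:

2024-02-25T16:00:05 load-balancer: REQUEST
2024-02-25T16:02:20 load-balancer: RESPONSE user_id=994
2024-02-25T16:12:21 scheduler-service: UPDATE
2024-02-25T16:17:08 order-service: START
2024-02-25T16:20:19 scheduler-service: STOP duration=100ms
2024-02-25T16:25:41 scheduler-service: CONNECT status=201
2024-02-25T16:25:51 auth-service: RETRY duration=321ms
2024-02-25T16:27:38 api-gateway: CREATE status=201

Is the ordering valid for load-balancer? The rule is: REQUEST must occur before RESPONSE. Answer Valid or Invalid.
Valid

To validate ordering:

1. Required order: REQUEST → RESPONSE
2. Rule: REQUEST must occur before RESPONSE
3. Check actual order of events for load-balancer
4. Result: Valid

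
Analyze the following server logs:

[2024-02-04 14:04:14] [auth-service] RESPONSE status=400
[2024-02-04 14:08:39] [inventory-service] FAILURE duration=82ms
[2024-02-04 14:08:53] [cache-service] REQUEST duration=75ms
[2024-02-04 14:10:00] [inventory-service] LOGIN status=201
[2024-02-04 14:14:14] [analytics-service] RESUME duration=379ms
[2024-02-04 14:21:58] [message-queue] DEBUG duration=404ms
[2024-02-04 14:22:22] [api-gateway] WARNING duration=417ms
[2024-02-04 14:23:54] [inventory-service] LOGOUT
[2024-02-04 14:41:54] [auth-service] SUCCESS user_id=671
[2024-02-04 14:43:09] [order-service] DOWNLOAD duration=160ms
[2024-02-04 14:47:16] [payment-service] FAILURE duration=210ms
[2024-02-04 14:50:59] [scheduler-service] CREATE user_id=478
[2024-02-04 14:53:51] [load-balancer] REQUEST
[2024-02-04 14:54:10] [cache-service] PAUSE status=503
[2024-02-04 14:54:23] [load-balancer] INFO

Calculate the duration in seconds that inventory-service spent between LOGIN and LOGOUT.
834

To calculate state duration:

1. Find LOGIN event for inventory-service: 2024-02-04 14:10:00
2. Find LOGOUT event for inventory-service: 2024-02-04 14:23:54
3. Calculate duration: 2024-02-04 14:23:54 - 2024-02-04 14:10:00 = 834 seconds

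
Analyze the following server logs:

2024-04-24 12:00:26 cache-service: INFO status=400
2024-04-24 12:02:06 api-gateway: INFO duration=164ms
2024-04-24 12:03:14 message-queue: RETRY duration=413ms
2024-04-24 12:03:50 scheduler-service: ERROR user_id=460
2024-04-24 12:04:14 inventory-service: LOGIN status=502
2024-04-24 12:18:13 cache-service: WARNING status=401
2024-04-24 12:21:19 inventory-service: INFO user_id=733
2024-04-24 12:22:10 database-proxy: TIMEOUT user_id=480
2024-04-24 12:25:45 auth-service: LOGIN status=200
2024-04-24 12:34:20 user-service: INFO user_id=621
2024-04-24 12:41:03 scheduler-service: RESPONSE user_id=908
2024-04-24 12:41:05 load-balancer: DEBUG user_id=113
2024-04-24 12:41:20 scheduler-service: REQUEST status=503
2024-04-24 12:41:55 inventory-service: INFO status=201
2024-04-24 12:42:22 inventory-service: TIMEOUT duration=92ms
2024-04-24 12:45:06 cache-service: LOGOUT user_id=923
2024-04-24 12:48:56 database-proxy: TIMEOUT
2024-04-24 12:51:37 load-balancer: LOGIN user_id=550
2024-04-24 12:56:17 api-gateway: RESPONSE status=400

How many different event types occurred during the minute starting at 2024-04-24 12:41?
4

To count unique event types:

1. Filter events in the minute starting at 2024-04-24 12:41
2. Extract event types from matching entries
3. Count unique types: 4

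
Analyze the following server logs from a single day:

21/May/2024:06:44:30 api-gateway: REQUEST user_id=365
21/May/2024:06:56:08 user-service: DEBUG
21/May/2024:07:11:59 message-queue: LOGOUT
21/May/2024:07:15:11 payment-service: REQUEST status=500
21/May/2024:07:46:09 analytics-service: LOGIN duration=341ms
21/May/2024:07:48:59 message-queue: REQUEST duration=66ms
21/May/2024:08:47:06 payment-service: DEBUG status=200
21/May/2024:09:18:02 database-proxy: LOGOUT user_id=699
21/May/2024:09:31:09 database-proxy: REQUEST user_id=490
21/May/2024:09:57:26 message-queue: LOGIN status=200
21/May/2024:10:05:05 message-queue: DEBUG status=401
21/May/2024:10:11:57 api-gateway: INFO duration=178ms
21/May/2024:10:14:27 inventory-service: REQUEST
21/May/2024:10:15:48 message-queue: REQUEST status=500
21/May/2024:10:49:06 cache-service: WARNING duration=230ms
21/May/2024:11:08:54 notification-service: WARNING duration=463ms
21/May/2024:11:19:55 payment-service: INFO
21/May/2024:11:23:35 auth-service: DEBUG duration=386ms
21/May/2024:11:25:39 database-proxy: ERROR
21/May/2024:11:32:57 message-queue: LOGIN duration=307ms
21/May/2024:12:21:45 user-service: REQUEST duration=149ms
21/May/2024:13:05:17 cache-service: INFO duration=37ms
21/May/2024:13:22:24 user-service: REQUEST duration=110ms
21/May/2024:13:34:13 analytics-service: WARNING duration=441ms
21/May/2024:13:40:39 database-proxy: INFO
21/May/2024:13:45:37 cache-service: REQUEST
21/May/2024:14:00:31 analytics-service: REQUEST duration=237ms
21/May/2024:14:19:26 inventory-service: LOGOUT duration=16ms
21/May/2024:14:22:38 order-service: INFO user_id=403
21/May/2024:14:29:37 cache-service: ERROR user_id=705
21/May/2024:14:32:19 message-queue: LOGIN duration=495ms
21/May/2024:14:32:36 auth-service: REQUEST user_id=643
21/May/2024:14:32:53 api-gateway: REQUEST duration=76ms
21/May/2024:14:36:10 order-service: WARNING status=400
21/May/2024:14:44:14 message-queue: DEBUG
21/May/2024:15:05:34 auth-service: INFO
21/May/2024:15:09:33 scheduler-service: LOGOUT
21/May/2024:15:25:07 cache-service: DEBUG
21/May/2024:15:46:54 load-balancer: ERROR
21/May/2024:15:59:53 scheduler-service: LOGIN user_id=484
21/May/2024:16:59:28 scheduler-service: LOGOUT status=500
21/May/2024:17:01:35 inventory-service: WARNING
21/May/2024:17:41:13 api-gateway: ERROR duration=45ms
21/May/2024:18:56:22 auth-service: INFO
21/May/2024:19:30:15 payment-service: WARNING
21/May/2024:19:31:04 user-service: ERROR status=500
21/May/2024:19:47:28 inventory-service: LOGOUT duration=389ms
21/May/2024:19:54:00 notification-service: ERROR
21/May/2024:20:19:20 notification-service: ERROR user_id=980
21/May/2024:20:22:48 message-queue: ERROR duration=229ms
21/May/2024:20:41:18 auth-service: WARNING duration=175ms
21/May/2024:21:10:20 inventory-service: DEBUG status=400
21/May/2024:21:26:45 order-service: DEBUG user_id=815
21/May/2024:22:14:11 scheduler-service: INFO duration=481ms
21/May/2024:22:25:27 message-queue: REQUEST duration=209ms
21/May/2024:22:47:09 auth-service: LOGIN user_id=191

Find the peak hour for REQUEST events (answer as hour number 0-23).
14

To find the peak hour:

1. Group all REQUEST events by hour
2. Count events in each hour
3. Find hour with maximum count
4. Peak hour: 14 (with 3 events)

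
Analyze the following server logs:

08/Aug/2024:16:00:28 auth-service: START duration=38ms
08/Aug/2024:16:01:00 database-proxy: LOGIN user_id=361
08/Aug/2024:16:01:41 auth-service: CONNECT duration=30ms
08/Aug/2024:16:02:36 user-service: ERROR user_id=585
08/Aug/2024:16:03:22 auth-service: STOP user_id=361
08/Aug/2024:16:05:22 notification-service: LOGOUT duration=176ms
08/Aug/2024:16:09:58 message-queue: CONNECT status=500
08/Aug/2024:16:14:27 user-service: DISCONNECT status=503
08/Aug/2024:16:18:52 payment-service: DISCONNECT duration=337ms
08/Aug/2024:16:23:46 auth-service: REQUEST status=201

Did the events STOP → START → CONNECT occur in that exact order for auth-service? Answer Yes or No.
No

To verify sequence order:

1. Find all events in sequence STOP → START → CONNECT for auth-service
2. Extract their timestamps
3. Check if timestamps are in ascending order
4. Result: No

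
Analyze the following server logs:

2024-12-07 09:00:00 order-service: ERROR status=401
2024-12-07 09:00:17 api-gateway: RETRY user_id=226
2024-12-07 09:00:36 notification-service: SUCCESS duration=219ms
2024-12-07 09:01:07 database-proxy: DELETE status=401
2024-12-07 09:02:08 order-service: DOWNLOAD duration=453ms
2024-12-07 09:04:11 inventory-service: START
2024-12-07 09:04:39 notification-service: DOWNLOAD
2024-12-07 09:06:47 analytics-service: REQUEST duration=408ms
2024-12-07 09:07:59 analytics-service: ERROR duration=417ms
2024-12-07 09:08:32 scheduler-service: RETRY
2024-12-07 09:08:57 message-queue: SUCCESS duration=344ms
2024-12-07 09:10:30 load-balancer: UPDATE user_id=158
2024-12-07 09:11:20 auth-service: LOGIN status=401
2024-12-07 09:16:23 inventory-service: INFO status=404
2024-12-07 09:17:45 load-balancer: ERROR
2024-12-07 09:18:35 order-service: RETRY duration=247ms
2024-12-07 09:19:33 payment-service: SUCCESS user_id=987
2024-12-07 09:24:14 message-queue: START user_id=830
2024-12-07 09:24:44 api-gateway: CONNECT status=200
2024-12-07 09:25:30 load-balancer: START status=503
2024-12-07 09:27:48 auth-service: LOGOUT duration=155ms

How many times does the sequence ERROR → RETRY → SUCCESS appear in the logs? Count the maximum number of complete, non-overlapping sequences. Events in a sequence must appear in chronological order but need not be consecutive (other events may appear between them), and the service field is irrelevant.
3

To count sequences:

1. Look for pattern: ERROR → RETRY → SUCCESS
2. Greedily scan the log in chronological order, matching each sequence element in turn (ignoring service)
3. Each time the full pattern completes, increment the count and restart matching from the next event
4. Complete non-overlapping sequences found: 3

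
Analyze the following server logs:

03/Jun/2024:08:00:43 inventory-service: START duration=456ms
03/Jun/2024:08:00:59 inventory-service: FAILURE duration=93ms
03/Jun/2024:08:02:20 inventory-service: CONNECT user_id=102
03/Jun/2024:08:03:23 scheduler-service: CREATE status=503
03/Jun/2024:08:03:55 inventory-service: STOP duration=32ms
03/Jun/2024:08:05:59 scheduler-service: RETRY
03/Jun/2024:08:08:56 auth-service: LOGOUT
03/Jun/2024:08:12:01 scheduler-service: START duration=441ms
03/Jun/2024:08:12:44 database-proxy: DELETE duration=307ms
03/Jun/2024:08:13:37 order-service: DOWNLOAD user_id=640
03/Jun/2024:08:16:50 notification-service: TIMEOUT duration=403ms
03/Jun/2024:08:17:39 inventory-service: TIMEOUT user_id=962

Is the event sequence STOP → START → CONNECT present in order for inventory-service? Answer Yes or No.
No

To verify sequence order:

1. Find all events in sequence STOP → START → CONNECT for inventory-service
2. Extract their timestamps
3. Check if timestamps are in ascending order
4. Result: No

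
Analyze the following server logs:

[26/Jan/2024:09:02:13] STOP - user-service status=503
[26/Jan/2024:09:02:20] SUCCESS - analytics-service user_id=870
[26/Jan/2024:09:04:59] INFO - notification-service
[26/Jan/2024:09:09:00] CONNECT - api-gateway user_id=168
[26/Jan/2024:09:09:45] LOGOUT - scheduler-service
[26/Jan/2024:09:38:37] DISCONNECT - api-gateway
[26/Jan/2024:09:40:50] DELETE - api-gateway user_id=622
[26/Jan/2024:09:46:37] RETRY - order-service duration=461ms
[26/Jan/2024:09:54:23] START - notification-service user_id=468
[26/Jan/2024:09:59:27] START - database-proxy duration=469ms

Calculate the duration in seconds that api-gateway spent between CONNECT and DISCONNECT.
1777

To calculate state duration:

1. Find CONNECT event for api-gateway: 26/Jan/2024:09:09:00
2. Find DISCONNECT event for api-gateway: 26/Jan/2024:09:38:37
3. Calculate duration: 26/Jan/2024:09:38:37 - 26/Jan/2024:09:09:00 = 1777 seconds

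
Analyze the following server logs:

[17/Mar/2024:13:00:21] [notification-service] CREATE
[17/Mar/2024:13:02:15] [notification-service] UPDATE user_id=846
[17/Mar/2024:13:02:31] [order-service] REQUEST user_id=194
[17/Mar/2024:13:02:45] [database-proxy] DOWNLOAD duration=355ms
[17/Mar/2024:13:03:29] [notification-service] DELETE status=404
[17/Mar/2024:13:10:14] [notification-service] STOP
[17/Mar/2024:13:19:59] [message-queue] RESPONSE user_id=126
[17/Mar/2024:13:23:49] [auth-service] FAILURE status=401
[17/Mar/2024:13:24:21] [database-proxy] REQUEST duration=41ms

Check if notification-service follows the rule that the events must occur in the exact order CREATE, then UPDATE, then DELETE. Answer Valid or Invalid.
Valid

To validate ordering:

1. Required order: CREATE → UPDATE → DELETE
2. Rule: the events must occur in the exact order CREATE, then UPDATE, then DELETE
3. Check actual order of events for notification-service
4. Result: Valid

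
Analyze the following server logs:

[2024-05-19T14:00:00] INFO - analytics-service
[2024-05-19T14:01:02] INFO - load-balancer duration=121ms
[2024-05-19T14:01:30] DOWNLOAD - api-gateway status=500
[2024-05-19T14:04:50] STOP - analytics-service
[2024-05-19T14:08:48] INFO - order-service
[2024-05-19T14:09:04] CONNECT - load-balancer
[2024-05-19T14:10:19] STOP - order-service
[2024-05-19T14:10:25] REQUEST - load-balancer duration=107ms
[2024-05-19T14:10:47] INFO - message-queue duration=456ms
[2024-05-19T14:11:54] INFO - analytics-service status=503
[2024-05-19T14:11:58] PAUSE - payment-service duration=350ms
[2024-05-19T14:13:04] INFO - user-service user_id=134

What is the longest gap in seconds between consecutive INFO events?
466

To find the longest gap:

1. Extract all INFO events in chronological order
2. Calculate time differences between consecutive events
3. Find the maximum difference
4. Longest gap: 466 seconds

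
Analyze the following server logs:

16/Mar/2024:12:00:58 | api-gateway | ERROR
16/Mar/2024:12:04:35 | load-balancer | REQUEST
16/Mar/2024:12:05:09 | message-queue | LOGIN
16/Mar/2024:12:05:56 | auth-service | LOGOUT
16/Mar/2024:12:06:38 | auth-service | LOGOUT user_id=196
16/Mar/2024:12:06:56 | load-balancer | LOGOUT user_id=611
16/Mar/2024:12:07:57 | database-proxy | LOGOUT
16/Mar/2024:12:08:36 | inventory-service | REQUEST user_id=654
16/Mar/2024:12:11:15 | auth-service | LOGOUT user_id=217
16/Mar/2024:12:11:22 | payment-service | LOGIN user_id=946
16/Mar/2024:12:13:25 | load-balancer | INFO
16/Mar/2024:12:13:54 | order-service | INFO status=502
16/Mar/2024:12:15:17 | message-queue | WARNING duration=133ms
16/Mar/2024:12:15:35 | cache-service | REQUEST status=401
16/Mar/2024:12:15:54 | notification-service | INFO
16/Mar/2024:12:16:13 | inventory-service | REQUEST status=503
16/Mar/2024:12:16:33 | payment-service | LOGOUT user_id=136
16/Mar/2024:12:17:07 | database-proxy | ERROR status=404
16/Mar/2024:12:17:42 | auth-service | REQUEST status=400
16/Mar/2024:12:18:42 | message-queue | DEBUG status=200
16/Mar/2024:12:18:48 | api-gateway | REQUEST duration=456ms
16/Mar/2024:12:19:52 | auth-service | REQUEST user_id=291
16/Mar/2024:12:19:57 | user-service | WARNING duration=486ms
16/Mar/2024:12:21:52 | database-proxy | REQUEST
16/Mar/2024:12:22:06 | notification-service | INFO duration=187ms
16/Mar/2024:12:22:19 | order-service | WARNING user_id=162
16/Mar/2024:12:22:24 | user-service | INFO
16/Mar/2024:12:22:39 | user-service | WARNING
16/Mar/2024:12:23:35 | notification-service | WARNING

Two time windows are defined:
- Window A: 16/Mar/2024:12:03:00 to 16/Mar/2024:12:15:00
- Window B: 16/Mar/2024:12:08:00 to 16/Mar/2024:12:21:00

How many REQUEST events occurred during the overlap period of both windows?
1

To find overlap events:

1. Window A: 16/Mar/2024:12:03:00 to 16/Mar/2024:12:15:00
2. Window B: 16/Mar/2024:12:08:00 to 16/Mar/2024:12:21:00
3. Overlap period: 16/Mar/2024:12:08:00 to 16/Mar/2024:12:15:00
4. Count REQUEST events in overlap: 1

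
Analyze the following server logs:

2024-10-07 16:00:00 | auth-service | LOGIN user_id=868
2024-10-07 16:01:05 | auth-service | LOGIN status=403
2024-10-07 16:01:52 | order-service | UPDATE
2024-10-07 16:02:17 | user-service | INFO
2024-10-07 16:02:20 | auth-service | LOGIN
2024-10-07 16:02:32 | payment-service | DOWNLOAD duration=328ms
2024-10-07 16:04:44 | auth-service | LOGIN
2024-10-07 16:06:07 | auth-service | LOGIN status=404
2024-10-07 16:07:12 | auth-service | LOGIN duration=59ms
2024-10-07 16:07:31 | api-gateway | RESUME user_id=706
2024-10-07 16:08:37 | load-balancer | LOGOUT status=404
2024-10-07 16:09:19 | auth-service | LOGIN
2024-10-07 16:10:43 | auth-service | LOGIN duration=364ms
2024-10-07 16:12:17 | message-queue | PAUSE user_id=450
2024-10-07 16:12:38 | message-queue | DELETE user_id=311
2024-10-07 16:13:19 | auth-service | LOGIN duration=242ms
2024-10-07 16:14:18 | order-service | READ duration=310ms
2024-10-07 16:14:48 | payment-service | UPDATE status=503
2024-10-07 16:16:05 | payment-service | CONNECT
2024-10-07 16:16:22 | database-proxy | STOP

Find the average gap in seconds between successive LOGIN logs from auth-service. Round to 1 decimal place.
99.9

To calculate average interval:

1. Find all LOGIN events for auth-service in order
2. Calculate time gaps between consecutive events
3. Compute mean of gaps: 799 / 8 = 99.9 seconds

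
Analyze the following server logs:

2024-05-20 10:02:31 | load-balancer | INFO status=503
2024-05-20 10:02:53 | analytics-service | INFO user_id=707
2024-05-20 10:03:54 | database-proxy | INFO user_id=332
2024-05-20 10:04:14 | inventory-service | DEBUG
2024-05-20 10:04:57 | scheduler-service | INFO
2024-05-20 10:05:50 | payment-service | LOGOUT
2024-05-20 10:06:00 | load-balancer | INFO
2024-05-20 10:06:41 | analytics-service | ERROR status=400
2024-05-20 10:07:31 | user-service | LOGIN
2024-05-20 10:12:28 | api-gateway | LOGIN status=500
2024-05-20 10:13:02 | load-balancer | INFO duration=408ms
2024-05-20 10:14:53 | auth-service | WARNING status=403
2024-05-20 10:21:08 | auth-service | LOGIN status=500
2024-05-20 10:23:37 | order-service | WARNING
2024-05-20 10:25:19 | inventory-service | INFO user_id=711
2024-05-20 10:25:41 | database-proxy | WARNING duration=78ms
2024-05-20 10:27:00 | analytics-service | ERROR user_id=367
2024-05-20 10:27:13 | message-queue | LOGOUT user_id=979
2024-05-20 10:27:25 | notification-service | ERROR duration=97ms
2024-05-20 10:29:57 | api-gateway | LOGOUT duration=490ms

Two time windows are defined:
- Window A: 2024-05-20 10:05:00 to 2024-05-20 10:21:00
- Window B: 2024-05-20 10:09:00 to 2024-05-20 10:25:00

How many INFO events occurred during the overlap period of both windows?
1

To find overlap events:

1. Window A: 2024-05-20 10:05:00 to 2024-05-20 10:21:00
2. Window B: 2024-05-20 10:09:00 to 2024-05-20 10:25:00
3. Overlap period: 2024-05-20 10:09:00 to 2024-05-20 10:21:00
4. Count INFO events in overlap: 1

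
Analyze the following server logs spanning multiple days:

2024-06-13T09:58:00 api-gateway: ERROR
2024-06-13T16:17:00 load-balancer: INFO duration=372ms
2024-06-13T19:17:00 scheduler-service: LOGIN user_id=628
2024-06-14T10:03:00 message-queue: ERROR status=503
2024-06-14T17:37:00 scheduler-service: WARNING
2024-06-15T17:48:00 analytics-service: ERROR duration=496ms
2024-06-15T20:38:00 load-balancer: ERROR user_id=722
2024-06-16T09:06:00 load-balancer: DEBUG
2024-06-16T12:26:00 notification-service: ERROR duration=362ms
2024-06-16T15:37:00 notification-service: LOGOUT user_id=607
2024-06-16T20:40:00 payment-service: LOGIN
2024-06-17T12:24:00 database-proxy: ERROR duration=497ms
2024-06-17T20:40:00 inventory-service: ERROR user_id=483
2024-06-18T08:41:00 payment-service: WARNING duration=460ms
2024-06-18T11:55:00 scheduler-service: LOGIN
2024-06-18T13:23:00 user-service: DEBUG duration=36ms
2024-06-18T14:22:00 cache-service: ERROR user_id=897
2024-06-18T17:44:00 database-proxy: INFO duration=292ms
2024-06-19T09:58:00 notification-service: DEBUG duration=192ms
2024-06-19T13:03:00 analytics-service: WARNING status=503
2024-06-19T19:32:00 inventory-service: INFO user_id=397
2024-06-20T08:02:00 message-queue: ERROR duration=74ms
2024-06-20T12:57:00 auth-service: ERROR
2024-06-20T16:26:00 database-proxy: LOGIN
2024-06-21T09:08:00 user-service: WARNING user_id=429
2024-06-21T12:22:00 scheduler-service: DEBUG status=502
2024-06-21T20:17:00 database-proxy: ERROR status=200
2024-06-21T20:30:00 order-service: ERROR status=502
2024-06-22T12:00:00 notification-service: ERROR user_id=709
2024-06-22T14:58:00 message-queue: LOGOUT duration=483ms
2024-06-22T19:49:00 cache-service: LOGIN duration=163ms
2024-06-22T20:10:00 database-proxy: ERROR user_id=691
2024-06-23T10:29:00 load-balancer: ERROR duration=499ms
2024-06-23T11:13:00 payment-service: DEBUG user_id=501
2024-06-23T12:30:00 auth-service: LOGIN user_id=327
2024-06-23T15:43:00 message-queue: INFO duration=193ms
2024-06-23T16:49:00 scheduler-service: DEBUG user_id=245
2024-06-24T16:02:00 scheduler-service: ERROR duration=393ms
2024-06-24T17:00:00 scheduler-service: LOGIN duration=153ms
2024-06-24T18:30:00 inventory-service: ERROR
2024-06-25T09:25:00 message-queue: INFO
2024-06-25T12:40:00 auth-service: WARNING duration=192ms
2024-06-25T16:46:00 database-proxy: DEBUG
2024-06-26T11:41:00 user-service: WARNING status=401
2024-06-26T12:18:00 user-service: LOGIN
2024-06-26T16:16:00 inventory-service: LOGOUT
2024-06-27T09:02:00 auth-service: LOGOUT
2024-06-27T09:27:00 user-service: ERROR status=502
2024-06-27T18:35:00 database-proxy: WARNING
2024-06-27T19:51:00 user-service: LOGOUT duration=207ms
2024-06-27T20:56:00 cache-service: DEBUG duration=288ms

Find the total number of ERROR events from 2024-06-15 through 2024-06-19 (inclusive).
6

To filter by date range:

1. Date range: 2024-06-15 through 2024-06-19, both dates inclusive
2. Filter for ERROR events whose date falls in this range
3. Count matching events: 6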